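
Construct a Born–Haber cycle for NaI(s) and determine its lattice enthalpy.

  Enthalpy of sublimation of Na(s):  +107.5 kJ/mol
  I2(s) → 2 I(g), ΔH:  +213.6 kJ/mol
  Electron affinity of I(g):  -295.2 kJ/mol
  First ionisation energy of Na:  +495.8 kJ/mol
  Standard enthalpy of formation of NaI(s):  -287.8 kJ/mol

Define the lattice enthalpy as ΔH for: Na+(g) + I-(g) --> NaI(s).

ΔHf° = 1·ΔHsub + 1·(ΣIE) + 1/2·D(I2) + 1·EA + U
-287.8 = 1·(+107.5) + 1·(+495.8) + 1/2·(+213.6) + 1·(-295.2) + U
U = -287.8 − (+414.9) = -702.7 kJ/mol

U = -702.7 kJ/mol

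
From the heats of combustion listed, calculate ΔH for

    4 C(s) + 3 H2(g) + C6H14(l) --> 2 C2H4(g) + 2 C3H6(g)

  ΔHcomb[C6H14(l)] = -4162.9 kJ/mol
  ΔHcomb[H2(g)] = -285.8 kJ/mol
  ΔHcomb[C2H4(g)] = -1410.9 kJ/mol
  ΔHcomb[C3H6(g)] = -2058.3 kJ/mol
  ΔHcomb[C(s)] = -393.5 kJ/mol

Using ΔH = Σ nΔHc°(reactants) − Σ nΔHc°(products):
= [4·(-393.5) + 3·(-285.8) + 1·(-4162.9)] − [2·(-1410.9) + 2·(-2058.3)]
= 344.1 kJ/mol

ΔH = 344.1 kJ/mol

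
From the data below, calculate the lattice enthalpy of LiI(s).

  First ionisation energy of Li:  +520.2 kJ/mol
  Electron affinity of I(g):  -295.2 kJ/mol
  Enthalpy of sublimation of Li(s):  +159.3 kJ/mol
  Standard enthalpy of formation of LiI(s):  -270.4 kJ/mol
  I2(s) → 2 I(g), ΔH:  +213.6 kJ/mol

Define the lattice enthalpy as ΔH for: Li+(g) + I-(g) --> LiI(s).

U = -761.5 kJ/mol

ΔHf° = 1·ΔHsub + 1·(ΣIE) + 1/2·D(I2) + 1·EA + U
-270.4 = 1·(+159.3) + 1·(+520.2) + 1/2·(+213.6) + 1·(-295.2) + U
U = -270.4 − (+491.1) = -761.5 kJ/mol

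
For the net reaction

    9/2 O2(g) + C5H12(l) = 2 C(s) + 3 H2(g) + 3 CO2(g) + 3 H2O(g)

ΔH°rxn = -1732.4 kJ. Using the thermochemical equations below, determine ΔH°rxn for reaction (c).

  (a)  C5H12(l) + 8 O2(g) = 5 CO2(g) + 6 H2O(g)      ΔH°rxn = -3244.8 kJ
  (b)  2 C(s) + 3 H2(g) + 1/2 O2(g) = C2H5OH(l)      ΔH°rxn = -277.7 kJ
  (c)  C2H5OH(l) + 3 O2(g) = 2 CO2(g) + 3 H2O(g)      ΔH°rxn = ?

ΔH°rxn = -1234.7 kJ

(a) as written: -3244.8 kJ
(b) reversed: +277.7 kJ
(c) reversed: contributes −x
-1732.4 = (-3244.8) + (+277.7) − x
x = (-1732.4 − (-2967.1)) / (-1) = -1234.7 kJ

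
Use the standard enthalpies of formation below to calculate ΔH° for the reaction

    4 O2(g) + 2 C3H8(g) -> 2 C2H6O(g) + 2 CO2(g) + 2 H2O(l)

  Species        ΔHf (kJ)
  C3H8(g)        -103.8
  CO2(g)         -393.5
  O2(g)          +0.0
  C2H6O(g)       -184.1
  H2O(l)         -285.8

ΔH°rxn = Σ nΔHf°(products) − Σ nΔHf°(reactants).
Products: 2·(-184.1) + 2·(-393.5) + 2·(-285.8) = -1726.8
Reactants: 4·(+0.0) + 2·(-103.8) = -207.6
ΔH° = (-1726.8) − (-207.6) = -1519.2 kJ

ΔH° = -1519.2 kJ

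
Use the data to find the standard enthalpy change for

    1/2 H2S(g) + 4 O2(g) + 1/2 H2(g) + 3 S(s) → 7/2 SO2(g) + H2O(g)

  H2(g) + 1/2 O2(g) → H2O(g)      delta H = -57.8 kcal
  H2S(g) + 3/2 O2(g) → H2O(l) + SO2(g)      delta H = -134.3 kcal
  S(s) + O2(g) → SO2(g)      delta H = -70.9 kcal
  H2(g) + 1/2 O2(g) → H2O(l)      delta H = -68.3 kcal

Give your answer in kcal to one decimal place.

equation 1 as written: -57.8 kcal
equation 2 × 1/2: (1/2)·(-134.3) = -67.15 kcal
equation 3 × 3: (3)·(-70.9) = -212.7 kcal
equation 4 reversed and × 1/2: (-1/2)·(-68.3) = +34.15 kcal
delta H = (-57.8) + (-67.15) + (-212.7) + (+34.15) = -303.5 kcal

delta H = -303.5 kcal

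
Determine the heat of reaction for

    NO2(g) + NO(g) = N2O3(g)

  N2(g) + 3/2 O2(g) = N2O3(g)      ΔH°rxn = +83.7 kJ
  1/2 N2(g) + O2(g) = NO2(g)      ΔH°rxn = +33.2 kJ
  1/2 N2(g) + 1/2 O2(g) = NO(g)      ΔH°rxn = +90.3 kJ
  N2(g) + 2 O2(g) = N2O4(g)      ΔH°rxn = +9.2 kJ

ΔH°rxn = -39.8 kJ

equation 1 as written (N2O3(g) already on the product side): +83.7 kJ
equation 2 reversed (NO2(g) must end up as a reactant): -33.2 kJ
equation 3 reversed (reverse to put NO(g) on the reactant side): -90.3 kJ
equation 4: not needed (N2O4(g) appears nowhere else).
Combining the equations, ΔH°rxn = (1)·(+83.7) + (-1)·(+33.2) + (-1)·(+90.3) = -39.8 kJ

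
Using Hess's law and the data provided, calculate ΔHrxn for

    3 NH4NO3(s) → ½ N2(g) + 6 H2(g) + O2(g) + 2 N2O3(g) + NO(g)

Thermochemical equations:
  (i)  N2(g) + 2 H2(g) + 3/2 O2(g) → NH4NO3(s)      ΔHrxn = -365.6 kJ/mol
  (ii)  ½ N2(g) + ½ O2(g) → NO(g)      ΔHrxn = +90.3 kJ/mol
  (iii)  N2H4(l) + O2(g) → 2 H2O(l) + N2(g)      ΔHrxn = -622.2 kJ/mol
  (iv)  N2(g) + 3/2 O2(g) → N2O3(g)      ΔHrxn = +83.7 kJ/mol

ΔHrxn = 1354.5 kJ/mol

(i) reversed and × 3 (reverse to put NH4NO3(s) on the reactant side; ×3 to match 3 NH4NO3(s) in the target): (-3)·(-365.6) = +1096.8 kJ/mol
(ii) as written (NO(g) already on the product side): +90.3 kJ/mol
(iii): not needed (H2O(l) appears nowhere else).
(iv) × 2 (×2 to match 2 N2O3(g) in the target): (2)·(+83.7) = +167.4 kJ/mol
Combining the equations, ΔHrxn = (-3)·(-365.6) + (1)·(+90.3) + (2)·(+83.7) = 1354.5 kJ/mol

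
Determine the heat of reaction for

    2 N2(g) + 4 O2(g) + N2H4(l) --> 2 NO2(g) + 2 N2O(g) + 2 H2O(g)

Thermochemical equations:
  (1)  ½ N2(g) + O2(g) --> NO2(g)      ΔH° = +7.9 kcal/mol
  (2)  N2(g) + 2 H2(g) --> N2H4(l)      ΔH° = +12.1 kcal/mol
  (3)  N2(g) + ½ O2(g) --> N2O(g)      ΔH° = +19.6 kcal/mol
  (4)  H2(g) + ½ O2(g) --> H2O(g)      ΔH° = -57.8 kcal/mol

ΔH° = -72.7 kcal/mol

(1) × 2: (2)·(+7.9) = +15.8 kcal/mol
(2) reversed: -12.1 kcal/mol
(3) × 2: (2)·(+19.6) = +39.2 kcal/mol
(4) × 2: (2)·(-57.8) = -115.6 kcal/mol
ΔH° = (+15.8) + (-12.1) + (+39.2) + (-115.6) = -72.7 kcal/mol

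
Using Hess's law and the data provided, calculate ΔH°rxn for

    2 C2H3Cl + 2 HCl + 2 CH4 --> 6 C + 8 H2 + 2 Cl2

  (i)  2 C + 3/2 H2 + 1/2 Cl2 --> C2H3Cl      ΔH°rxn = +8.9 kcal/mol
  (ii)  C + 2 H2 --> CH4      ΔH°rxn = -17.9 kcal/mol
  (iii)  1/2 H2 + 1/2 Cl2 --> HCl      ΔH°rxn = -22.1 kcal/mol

ΔH°rxn = 62.2 kcal/mol

(i) reversed and × 2 (reverse to put C2H3Cl on the reactant side; scale by 2 for the 2 C2H3Cl): (-2)·(+8.9) = -17.8 kcal/mol
(ii) reversed and × 2 (reverse to put CH4 on the reactant side; ×2 to match 2 CH4 in the target): (-2)·(-17.9) = +35.8 kcal/mol
(iii) reversed and × 2 (HCl must end up as a reactant; ×2 to match 2 HCl in the target): (-2)·(-22.1) = +44.2 kcal/mol
By Hess's law, ΔH°rxn = (-2)·(+8.9) + (-2)·(-17.9) + (-2)·(-22.1) = 62.2 kcal/mol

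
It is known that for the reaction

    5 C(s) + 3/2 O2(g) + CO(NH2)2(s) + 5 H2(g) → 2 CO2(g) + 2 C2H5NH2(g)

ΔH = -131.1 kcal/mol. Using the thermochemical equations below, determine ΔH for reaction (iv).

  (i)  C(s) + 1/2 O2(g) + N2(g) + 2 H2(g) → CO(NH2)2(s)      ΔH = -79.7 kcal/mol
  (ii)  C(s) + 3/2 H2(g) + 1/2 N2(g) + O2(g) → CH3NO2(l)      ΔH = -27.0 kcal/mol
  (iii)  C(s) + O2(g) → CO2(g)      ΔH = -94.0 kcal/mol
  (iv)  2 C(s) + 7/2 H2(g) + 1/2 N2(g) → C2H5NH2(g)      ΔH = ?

ΔH = -11.4 kcal/mol

(i) reversed (CO(NH2)2(s) must end up as a reactant): +79.7 kcal/mol
(ii): not needed (CH3NO2(l) appears nowhere else).
(iii) × 2 (scale by 2 for the 2 CO2(g)): (2)·(-94.0) = -188.0 kcal/mol
(iv) × 2 (×2 to match 2 C2H5NH2(g) in the target): contributes 2·x
-131.1 = (+79.7) + (-188.0) + 2·x
x = (-131.1 − (-108.3)) / (2) = -11.4 kcal/mol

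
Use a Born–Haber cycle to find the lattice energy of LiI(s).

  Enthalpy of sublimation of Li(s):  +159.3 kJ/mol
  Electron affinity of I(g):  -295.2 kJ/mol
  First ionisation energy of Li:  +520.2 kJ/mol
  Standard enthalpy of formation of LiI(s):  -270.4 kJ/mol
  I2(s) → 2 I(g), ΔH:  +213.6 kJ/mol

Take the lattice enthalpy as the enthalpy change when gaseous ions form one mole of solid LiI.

U = -761.5 kJ/mol

ΔHf° = 1·ΔHsub + 1·(ΣIE) + 1/2·D(I2) + 1·EA + U
-270.4 = 1·(+159.3) + 1·(+520.2) + 1/2·(+213.6) + 1·(-295.2) + U
U = -270.4 − (+491.1) = -761.5 kJ/mol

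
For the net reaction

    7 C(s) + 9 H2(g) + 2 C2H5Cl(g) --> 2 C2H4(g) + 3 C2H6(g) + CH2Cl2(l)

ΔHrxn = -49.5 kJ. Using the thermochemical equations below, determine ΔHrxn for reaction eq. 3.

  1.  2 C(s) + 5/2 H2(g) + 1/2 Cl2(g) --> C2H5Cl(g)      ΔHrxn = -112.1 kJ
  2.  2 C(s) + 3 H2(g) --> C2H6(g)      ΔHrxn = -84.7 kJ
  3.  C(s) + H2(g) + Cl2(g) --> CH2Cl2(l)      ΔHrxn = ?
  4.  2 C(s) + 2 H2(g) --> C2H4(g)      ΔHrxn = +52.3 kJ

ΔHrxn = -124.2 kJ

eq. 1 reversed and × 2 (C2H5Cl(g) must end up as a reactant; scale by 2 for the 2 C2H5Cl(g)): (-2)·(-112.1) = +224.2 kJ
eq. 2 × 3 (scale by 3 for the 3 C2H6(g)): (3)·(-84.7) = -254.1 kJ
eq. 3 as written (CH2Cl2(l) already on the product side): contributes x
eq. 4 × 2 (scale by 2 for the 2 C2H4(g)): (2)·(+52.3) = +104.6 kJ
-49.5 = (+224.2) + (-254.1) + (+104.6) + x
x = (-49.5 − (+74.7)) / (1) = -124.2 kJ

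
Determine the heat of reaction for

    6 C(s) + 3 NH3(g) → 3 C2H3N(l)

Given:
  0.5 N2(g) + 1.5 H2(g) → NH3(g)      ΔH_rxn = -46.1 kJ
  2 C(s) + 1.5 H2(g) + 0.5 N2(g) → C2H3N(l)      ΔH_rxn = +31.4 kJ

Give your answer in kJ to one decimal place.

ΔH_rxn = 232.5 kJ

equation 1 reversed and × 3 (reverse to put NH3(g) on the reactant side; scale by 3 for the 3 NH3(g)): (-3)·(-46.1) = +138.3 kJ
equation 2 × 3 (scale by 3 for the 3 C2H3N(l)): (3)·(+31.4) = +94.2 kJ
ΔH_rxn = (-3)·(-46.1) + (3)·(+31.4) = 232.5 kJ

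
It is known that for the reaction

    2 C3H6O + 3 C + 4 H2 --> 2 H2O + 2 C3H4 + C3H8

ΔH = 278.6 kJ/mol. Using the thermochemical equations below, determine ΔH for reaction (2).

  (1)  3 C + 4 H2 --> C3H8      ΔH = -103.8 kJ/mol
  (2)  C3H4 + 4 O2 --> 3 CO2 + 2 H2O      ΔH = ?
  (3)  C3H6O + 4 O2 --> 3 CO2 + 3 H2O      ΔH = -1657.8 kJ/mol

(1) as written (C3H8 already on the product side): -103.8 kJ/mol
(2) reversed and × 2 (C3H4 must end up as a product; scale by 2 for the 2 C3H4): contributes −2·x
(3) × 2 (×2 to match 2 C3H6O in the target): (2)·(-1657.8) = -3315.6 kJ/mol
+278.6 = (-103.8) + (-3315.6) − 2·x
x = (+278.6 − (-3419.4)) / (-2) = -1849.0 kJ/mol

ΔH = -1849.0 kJ/mol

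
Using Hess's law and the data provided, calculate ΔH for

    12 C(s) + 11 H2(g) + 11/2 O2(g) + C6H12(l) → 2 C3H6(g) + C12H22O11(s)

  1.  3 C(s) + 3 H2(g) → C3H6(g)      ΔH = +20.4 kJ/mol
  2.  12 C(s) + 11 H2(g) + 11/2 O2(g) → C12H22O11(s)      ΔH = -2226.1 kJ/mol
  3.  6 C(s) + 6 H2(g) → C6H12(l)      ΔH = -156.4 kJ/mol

ΔH = -2028.9 kJ/mol

eq. 1 × 2 (×2 to match 2 C3H6(g) in the target): (2)·(+20.4) = +40.8 kJ/mol
eq. 2 as written (C12H22O11(s) already on the product side): -2226.1 kJ/mol
eq. 3 reversed (C6H12(l) must end up as a reactant): +156.4 kJ/mol
By Hess's law, ΔH = (+40.8) + (-2226.1) + (+156.4) = -2028.9 kJ/mol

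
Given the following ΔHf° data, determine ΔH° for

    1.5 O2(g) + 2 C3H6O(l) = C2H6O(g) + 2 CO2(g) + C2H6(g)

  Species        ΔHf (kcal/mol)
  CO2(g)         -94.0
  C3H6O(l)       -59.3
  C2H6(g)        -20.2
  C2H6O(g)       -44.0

Products: 1·(-44.0) + 2·(-94.0) + 1·(-20.2) = -252.2
Reactants: 3/2·(+0.0) + 2·(-59.3) = -118.6
ΔH° = (-252.2) − (-118.6) = -133.6 kcal/mol

ΔH° = -133.6 kcal/mol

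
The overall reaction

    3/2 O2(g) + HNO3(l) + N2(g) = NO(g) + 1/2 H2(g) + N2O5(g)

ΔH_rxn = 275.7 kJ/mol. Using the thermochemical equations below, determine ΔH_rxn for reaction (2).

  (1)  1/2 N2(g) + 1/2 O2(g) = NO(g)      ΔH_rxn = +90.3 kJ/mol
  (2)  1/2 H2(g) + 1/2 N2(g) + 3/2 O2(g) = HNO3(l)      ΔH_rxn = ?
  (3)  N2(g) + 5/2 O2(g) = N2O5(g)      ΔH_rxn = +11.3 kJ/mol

(1) as written: +90.3 kJ/mol
(2) reversed: contributes −x
(3) as written: +11.3 kJ/mol
+275.7 = (+90.3) + (+11.3) − x
x = (+275.7 − (+101.6)) / (-1) = -174.1 kJ/mol

ΔH_rxn = -174.1 kJ/mol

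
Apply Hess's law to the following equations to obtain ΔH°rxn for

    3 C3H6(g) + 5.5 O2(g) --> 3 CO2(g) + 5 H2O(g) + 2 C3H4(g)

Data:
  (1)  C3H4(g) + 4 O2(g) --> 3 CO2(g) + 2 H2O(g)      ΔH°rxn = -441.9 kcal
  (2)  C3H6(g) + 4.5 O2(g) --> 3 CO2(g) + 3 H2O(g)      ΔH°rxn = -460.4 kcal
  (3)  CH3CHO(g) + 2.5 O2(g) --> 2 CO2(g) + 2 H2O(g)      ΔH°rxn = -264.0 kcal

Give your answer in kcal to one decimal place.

ΔH°rxn = -497.4 kcal

(1) reversed and × 2 (C3H4(g) must end up as a product; scale by 2 for the 2 C3H4(g)): (-2)·(-441.9) = +883.8 kcal
(2) × 3 (scale by 3 for the 3 C3H6(g)): (3)·(-460.4) = -1381.2 kcal
(3): not needed (CH3CHO(g) appears nowhere else).
ΔH°rxn = (+883.8) + (-1381.2) = -497.4 kcal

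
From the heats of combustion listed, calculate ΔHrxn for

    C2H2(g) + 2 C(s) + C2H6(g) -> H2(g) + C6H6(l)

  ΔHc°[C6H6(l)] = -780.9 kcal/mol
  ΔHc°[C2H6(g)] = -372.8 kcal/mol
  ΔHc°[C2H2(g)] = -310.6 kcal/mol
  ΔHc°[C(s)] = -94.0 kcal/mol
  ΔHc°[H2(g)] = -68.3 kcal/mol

With combustion enthalpies, reactants minus products:
= [1·(-310.6) + 2·(-94.0) + 1·(-372.8)] − [1·(-68.3) + 1·(-780.9)]
= -22.2 kcal/mol

ΔHrxn = -22.2 kcal/mol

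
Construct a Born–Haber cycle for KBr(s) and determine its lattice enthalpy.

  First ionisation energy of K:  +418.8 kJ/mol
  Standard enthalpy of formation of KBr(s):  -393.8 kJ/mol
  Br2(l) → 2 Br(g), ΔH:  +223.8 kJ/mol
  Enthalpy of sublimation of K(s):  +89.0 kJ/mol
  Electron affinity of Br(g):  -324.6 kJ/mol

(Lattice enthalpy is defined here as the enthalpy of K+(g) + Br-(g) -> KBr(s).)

U = -688.9 kJ/mol

ΔHf° = 1·ΔHsub + 1·(ΣIE) + 1/2·D(Br2) + 1·EA + U
-393.8 = 1·(+89.0) + 1·(+418.8) + 1/2·(+223.8) + 1·(-324.6) + U
U = -393.8 − (+295.1) = -688.9 kJ/mol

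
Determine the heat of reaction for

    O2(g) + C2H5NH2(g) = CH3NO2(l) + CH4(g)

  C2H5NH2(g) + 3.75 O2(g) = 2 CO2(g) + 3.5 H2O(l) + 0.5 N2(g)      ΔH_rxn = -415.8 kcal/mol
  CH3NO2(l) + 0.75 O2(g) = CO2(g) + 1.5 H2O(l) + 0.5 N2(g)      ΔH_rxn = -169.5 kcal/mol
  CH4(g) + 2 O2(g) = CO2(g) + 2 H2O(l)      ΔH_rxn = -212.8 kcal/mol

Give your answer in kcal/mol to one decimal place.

ΔH_rxn = -33.5 kcal/mol

equation 1 as written (C2H5NH2(g) already on the reactant side): -415.8 kcal/mol
equation 2 reversed (reverse to put CH3NO2(l) on the product side): +169.5 kcal/mol
equation 3 reversed (CH4(g) must end up as a product): +212.8 kcal/mol
Summing the manipulated equations, ΔH_rxn = (1)·(-415.8) + (-1)·(-169.5) + (-1)·(-212.8) = -33.5 kcal/mol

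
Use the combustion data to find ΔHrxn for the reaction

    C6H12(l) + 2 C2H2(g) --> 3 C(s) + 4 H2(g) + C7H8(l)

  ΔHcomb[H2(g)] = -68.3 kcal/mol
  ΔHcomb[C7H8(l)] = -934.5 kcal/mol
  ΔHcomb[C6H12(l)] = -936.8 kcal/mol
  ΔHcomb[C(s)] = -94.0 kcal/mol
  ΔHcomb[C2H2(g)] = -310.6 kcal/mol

ΔHrxn = -68.3 kcal/mol

With combustion enthalpies, reactants minus products:
= [1·(-936.8) + 2·(-310.6)] − [3·(-94.0) + 4·(-68.3) + 1·(-934.5)]
= -68.3 kcal/mol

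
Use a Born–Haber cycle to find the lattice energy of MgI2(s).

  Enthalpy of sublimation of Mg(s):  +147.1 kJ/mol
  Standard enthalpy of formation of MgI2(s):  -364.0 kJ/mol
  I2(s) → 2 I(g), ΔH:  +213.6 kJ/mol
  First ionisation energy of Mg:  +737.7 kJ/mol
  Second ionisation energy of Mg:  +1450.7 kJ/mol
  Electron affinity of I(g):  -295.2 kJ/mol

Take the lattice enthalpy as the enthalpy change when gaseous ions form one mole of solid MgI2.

ΔHf° = 1·ΔHsub + 1·(ΣIE) + 1·D(I2) + 2·EA + U
-364.0 = 1·(+147.1) + 1·(+2188.4) + 1·(+213.6) + 2·(-295.2) + U
U = -364.0 − (+1958.7) = -2322.7 kJ/mol

U = -2322.7 kJ/mol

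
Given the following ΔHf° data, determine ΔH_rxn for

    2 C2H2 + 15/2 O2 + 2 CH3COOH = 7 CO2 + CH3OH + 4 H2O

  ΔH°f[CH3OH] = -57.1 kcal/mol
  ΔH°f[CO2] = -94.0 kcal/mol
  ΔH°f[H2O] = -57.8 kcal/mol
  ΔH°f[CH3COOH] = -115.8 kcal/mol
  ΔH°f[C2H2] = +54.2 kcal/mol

ΔH°rxn = Σ nΔHf°(products) − Σ nΔHf°(reactants).
Products: 7·(-94.0) + 1·(-57.1) + 4·(-57.8) = -946.3
Reactants: 2·(+54.2) + 15/2·(+0.0) + 2·(-115.8) = -123.2
ΔH_rxn = (-946.3) − (-123.2) = -823.1 kcal/mol

ΔH_rxn = -823.1 kcal/mol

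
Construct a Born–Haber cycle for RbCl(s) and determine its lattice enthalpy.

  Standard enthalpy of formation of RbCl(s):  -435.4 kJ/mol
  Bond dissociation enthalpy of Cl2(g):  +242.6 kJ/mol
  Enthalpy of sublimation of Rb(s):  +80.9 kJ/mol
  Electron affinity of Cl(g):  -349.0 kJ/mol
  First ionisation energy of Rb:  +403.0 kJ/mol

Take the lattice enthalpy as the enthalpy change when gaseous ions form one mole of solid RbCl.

ΔHf° = 1·ΔHsub + 1·(ΣIE) + 1/2·D(Cl2) + 1·EA + U
-435.4 = 1·(+80.9) + 1·(+403.0) + 1/2·(+242.6) + 1·(-349.0) + U
U = -435.4 − (+256.2) = -691.6 kJ/mol

U = -691.6 kJ/mol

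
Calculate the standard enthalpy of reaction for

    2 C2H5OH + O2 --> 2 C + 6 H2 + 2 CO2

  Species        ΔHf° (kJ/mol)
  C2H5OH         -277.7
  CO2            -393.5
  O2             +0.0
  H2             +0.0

ΔH°rxn = -231.6 kJ/mol

ΔH°rxn = Σ nΔHf°(products) − Σ nΔHf°(reactants).
Products: 2·(+0.0) + 6·(+0.0) + 2·(-393.5) = -787.0
Reactants: 2·(-277.7) + 1·(+0.0) = -555.4
ΔH°rxn = (-787.0) − (-555.4) = -231.6 kJ/mol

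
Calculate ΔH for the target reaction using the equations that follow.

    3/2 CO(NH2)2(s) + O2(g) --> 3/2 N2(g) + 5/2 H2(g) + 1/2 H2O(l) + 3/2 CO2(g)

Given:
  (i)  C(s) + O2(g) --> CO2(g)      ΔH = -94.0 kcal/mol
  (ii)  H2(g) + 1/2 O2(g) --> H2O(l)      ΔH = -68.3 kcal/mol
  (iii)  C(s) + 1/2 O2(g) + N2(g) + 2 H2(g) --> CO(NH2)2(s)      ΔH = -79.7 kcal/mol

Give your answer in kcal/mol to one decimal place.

ΔH = -55.6 kcal/mol

(i) × 3/2 (×3/2 to match 3/2 CO2(g) in the target): (3/2)·(-94.0) = -141.0 kcal/mol
(ii) × 1/2 (scale by 1/2 for the 1/2 H2O(l)): (1/2)·(-68.3) = -34.15 kcal/mol
(iii) reversed and × 3/2 (reverse to put CO(NH2)2(s) on the reactant side; scale by 3/2 for the 3/2 CO(NH2)2(s)): (-3/2)·(-79.7) = +119.55 kcal/mol
ΔH = (3/2)·(-94.0) + (1/2)·(-68.3) + (-3/2)·(-79.7) = -55.6 kcal/mol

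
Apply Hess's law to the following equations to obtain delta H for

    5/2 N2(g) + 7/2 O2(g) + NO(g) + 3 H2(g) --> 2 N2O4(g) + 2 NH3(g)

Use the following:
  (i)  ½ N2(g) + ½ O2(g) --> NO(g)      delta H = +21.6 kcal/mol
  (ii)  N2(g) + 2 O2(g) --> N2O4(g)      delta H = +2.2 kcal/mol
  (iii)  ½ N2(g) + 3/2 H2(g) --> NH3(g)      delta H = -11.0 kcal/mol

(i) reversed (NO(g) must end up as a reactant): -21.6 kcal/mol
(ii) × 2 (scale by 2 for the 2 N2O4(g)): (2)·(+2.2) = +4.4 kcal/mol
(iii) × 2 (×2 to match 2 NH3(g) in the target): (2)·(-11.0) = -22.0 kcal/mol
Since enthalpy is a state function, delta H = (-21.6) + (+4.4) + (-22.0) = -39.2 kcal/mol

delta H = -39.2 kcal/mol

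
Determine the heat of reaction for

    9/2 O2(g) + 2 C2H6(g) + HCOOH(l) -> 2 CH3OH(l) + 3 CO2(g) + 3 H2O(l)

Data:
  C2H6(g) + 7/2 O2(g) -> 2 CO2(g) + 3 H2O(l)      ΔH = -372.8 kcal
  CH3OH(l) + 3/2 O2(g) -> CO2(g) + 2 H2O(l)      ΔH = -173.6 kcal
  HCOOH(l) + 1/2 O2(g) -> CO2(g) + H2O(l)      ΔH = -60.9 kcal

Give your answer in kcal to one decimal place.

equation 1 × 2: (2)·(-372.8) = -745.6 kcal
equation 2 reversed and × 2: (-2)·(-173.6) = +347.2 kcal
equation 3 as written: -60.9 kcal
Summing the manipulated equations, ΔH = (2)·(-372.8) + (-2)·(-173.6) + (1)·(-60.9) = -459.3 kcal

ΔH = -459.3 kcal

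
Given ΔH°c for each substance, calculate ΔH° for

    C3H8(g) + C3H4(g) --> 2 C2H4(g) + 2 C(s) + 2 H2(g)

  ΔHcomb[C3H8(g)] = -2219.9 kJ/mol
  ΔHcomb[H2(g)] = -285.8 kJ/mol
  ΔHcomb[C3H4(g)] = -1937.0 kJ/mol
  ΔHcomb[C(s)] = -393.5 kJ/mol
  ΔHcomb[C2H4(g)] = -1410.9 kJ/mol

Using ΔH = Σ nΔHc°(reactants) − Σ nΔHc°(products):
= [1·(-2219.9) + 1·(-1937.0)] − [2·(-1410.9) + 2·(-393.5) + 2·(-285.8)]
= 23.5 kJ/mol

ΔH° = 23.5 kJ/mol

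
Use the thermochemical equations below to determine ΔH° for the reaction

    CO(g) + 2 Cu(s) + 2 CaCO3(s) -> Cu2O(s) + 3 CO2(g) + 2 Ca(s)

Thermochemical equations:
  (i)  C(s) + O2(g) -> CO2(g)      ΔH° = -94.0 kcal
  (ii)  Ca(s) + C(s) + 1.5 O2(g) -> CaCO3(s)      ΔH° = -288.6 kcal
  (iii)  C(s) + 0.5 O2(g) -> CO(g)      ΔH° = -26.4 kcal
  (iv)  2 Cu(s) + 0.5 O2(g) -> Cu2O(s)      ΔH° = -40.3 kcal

ΔH° = 281.3 kcal

(i) × 3: (3)·(-94.0) = -282.0 kcal
(ii) reversed and × 2: (-2)·(-288.6) = +577.2 kcal
(iii) reversed: +26.4 kcal
(iv) as written: -40.3 kcal
ΔH° = (3)·(-94.0) + (-2)·(-288.6) + (-1)·(-26.4) + (1)·(-40.3) = 281.3 kcal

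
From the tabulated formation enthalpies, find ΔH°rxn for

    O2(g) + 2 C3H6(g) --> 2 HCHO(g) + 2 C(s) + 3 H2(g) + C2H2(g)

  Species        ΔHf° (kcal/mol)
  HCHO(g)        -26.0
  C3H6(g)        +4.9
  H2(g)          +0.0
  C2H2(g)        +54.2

ΔH°rxn = Σ nΔHf°(products) − Σ nΔHf°(reactants).
Products: 2·(-26.0) + 2·(+0.0) + 3·(+0.0) + 1·(+54.2) = +2.2
Reactants: 1·(+0.0) + 2·(+4.9) = +9.8
ΔH°rxn = (+2.2) − (+9.8) = -7.6 kcal/mol

ΔH°rxn = -7.6 kcal/mol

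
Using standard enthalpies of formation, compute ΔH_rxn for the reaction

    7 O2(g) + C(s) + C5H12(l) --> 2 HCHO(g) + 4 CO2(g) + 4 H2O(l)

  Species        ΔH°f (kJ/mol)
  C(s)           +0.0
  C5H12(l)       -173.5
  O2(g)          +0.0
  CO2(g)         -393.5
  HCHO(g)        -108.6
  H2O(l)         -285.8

ΔH_rxn = -2760.9 kJ/mol

ΔH°rxn = Σ nΔHf°(products) − Σ nΔHf°(reactants).
Products: 2·(-108.6) + 4·(-393.5) + 4·(-285.8) = -2934.4
Reactants: 7·(+0.0) + 1·(+0.0) + 1·(-173.5) = -173.5
ΔH_rxn = (-2934.4) − (-173.5) = -2760.9 kJ/mol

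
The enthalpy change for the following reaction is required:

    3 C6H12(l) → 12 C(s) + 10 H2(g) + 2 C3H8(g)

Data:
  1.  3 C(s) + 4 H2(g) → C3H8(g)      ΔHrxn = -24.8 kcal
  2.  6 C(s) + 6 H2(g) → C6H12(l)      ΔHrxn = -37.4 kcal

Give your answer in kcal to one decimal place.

eq. 1 × 2: (2)·(-24.8) = -49.6 kcal
eq. 2 reversed and × 3: (-3)·(-37.4) = +112.2 kcal
ΔHrxn = (2)·(-24.8) + (-3)·(-37.4) = 62.6 kcal

ΔHrxn = 62.6 kcal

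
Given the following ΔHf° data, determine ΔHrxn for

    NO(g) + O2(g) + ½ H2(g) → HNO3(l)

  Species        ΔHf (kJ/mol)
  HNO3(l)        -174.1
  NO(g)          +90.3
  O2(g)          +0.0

ΔH°rxn = Σ nΔHf°(products) − Σ nΔHf°(reactants).
Products: 1·(-174.1) = -174.1
Reactants: 1·(+90.3) + 1·(+0.0) + 1/2·(+0.0) = +90.3
ΔHrxn = (-174.1) − (+90.3) = -264.4 kJ/mol

ΔHrxn = -264.4 kJ/mol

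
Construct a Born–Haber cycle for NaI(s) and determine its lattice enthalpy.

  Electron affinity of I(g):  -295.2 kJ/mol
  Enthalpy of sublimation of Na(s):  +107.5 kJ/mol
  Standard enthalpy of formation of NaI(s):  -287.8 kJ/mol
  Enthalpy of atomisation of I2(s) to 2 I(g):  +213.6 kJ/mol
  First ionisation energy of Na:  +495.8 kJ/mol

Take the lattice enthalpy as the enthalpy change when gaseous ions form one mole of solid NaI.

U = -702.7 kJ/mol

ΔHf° = 1·ΔHsub + 1·(ΣIE) + 1/2·D(I2) + 1·EA + U
-287.8 = 1·(+107.5) + 1·(+495.8) + 1/2·(+213.6) + 1·(-295.2) + U
U = -287.8 − (+414.9) = -702.7 kJ/mol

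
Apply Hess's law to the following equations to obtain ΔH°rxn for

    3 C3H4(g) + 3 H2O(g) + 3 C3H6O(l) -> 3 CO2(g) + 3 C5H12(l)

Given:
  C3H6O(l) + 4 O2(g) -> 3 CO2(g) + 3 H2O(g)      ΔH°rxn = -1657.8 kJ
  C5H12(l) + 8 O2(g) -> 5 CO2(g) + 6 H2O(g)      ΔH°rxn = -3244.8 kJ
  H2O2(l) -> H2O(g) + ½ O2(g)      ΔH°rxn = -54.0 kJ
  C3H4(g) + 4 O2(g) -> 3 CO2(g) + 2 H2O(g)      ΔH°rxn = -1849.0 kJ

ΔH°rxn = -786.0 kJ

equation 1 × 3: (3)·(-1657.8) = -4973.4 kJ
equation 2 reversed and × 3: (-3)·(-3244.8) = +9734.4 kJ
equation 3: not needed.
equation 4 × 3: (3)·(-1849.0) = -5547.0 kJ
By Hess's law, ΔH°rxn = (3)·(-1657.8) + (-3)·(-3244.8) + (3)·(-1849.0) = -786.0 kJ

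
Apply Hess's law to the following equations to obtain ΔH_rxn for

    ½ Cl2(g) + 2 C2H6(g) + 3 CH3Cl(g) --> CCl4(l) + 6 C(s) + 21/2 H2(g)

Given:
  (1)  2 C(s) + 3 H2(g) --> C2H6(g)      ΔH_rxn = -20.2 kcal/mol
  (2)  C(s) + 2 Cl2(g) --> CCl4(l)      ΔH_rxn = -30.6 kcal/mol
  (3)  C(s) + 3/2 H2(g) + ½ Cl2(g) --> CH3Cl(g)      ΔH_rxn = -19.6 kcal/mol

ΔH_rxn = 68.6 kcal/mol

(1) reversed and × 2 (C2H6(g) must end up as a reactant; ×2 to match 2 C2H6(g) in the target): (-2)·(-20.2) = +40.4 kcal/mol
(2) as written (CCl4(l) already on the product side): -30.6 kcal/mol
(3) reversed and × 3 (reverse to put CH3Cl(g) on the reactant side; scale by 3 for the 3 CH3Cl(g)): (-3)·(-19.6) = +58.8 kcal/mol
ΔH_rxn = (+40.4) + (-30.6) + (+58.8) = 68.6 kcal/mol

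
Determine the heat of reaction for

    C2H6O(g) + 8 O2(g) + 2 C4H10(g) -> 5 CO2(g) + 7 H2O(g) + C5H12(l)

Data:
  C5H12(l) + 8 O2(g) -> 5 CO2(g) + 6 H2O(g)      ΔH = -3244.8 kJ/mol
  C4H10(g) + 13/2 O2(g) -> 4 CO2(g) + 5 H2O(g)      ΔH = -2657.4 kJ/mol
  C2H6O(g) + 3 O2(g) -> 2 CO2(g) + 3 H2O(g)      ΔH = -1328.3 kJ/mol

equation 1 reversed: +3244.8 kJ/mol
equation 2 × 2: (2)·(-2657.4) = -5314.8 kJ/mol
equation 3 as written: -1328.3 kJ/mol
ΔH = (-1)·(-3244.8) + (2)·(-2657.4) + (1)·(-1328.3) = -3398.3 kJ/mol

ΔH = -3398.3 kJ/mol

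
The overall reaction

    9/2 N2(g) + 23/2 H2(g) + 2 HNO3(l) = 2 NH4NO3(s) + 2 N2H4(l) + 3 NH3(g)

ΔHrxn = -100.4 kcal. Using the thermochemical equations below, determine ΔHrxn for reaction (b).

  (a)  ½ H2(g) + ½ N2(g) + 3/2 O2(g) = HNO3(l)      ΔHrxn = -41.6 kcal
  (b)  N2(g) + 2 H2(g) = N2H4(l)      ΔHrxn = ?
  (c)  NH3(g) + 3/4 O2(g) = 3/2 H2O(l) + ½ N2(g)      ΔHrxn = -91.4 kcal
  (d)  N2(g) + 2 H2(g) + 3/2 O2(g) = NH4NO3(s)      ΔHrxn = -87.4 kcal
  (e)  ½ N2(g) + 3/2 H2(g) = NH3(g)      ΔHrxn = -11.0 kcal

(a) reversed and × 2: (-2)·(-41.6) = +83.2 kcal
(b) × 2: contributes 2·x
(c): not needed.
(d) × 2: (2)·(-87.4) = -174.8 kcal
(e) × 3: (3)·(-11.0) = -33.0 kcal
-100.4 = (+83.2) + (-174.8) + (-33.0) + 2·x
x = (-100.4 − (-124.6)) / (2) = 12.1 kcal

ΔHrxn = 12.1 kcal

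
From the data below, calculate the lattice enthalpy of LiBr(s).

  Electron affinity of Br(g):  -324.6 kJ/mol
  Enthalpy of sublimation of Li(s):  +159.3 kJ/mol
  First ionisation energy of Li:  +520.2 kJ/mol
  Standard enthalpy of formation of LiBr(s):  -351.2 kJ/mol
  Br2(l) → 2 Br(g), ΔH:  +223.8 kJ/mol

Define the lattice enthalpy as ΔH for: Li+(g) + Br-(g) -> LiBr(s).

ΔHf° = 1·ΔHsub + 1·(ΣIE) + 1/2·D(Br2) + 1·EA + U
-351.2 = 1·(+159.3) + 1·(+520.2) + 1/2·(+223.8) + 1·(-324.6) + U
U = -351.2 − (+466.8) = -818.0 kJ/mol

U = -818.0 kJ/mol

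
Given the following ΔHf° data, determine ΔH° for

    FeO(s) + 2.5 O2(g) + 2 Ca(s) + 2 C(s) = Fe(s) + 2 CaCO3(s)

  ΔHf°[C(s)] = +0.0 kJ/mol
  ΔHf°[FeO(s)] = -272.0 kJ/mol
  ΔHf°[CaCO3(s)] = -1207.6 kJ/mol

Products: 1·(+0.0) + 2·(-1207.6) = -2415.2
Reactants: 1·(-272.0) + 5/2·(+0.0) + 2·(+0.0) + 2·(+0.0) = -272.0
ΔH° = (-2415.2) − (-272.0) = -2143.2 kJ/mol

ΔH° = -2143.2 kJ/mol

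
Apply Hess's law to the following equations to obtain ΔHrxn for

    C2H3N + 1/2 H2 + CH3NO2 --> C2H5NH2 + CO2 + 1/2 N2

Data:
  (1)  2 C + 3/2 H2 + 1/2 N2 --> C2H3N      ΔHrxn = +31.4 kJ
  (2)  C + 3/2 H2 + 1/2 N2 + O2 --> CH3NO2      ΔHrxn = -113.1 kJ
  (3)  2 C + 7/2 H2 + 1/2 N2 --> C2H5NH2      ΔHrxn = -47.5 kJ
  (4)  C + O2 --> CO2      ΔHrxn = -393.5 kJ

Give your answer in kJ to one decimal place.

ΔHrxn = -359.3 kJ

(1) reversed: -31.4 kJ
(2) reversed: +113.1 kJ
(3) as written: -47.5 kJ
(4) as written: -393.5 kJ
Since enthalpy is a state function, ΔHrxn = (-31.4) + (+113.1) + (-47.5) + (-393.5) = -359.3 kJ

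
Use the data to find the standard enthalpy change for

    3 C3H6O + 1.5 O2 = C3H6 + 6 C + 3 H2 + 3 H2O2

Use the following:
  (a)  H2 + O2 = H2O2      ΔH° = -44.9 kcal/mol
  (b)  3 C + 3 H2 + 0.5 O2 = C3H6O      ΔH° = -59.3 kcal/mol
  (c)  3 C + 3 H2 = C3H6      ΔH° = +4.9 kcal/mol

ΔH° = 48.1 kcal/mol

(a) × 3 (scale by 3 for the 3 H2O2): (3)·(-44.9) = -134.7 kcal/mol
(b) reversed and × 3 (reverse to put C3H6O on the reactant side; ×3 to match 3 C3H6O in the target): (-3)·(-59.3) = +177.9 kcal/mol
(c) as written (C3H6 already on the product side): +4.9 kcal/mol
ΔH° = (3)·(-44.9) + (-3)·(-59.3) + (1)·(+4.9) = 48.1 kcal/mol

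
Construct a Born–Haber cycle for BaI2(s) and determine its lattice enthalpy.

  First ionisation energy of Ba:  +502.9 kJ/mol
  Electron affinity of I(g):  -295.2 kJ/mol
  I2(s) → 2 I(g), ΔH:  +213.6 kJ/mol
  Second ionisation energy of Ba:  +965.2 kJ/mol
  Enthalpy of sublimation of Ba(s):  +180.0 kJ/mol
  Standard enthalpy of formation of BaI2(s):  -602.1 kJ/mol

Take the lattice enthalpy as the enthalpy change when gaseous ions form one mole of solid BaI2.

ΔHf° = 1·ΔHsub + 1·(ΣIE) + 1·D(I2) + 2·EA + U
-602.1 = 1·(+180.0) + 1·(+1468.1) + 1·(+213.6) + 2·(-295.2) + U
U = -602.1 − (+1271.3) = -1873.4 kJ/mol

U = -1873.4 kJ/mol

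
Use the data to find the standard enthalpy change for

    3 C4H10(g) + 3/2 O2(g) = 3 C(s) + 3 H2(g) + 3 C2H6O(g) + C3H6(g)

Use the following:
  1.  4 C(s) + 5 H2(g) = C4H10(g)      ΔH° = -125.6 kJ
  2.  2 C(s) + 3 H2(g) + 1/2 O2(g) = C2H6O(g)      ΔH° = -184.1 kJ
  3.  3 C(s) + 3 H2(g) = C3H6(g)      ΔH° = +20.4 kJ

ΔH° = -155.1 kJ

eq. 1 reversed and × 3: (-3)·(-125.6) = +376.8 kJ
eq. 2 × 3: (3)·(-184.1) = -552.3 kJ
eq. 3 as written: +20.4 kJ
Combining the equations, ΔH° = (-3)·(-125.6) + (3)·(-184.1) + (1)·(+20.4) = -155.1 kJ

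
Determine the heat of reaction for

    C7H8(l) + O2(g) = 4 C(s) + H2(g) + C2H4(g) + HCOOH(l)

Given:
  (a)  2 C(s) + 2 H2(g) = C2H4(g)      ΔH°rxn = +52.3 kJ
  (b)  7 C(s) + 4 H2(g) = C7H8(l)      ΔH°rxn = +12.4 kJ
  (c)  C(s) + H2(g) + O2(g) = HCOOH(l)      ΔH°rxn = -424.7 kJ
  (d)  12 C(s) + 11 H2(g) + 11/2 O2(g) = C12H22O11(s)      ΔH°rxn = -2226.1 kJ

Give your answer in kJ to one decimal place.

ΔH°rxn = -384.8 kJ

(a) as written: +52.3 kJ
(b) reversed: -12.4 kJ
(c) as written: -424.7 kJ
(d): not needed.
Combining the equations, ΔH°rxn = (+52.3) + (-12.4) + (-424.7) = -384.8 kJ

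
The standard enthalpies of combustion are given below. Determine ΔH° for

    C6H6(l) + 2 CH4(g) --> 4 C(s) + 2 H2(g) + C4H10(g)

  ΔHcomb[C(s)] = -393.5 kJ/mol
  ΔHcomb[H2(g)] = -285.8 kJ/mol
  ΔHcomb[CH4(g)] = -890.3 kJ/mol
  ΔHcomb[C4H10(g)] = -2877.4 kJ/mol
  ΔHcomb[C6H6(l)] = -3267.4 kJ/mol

Using ΔH = Σ nΔHc°(reactants) − Σ nΔHc°(products):
= [1·(-3267.4) + 2·(-890.3)] − [4·(-393.5) + 2·(-285.8) + 1·(-2877.4)]
= -25.0 kJ/mol

ΔH° = -25.0 kJ/mol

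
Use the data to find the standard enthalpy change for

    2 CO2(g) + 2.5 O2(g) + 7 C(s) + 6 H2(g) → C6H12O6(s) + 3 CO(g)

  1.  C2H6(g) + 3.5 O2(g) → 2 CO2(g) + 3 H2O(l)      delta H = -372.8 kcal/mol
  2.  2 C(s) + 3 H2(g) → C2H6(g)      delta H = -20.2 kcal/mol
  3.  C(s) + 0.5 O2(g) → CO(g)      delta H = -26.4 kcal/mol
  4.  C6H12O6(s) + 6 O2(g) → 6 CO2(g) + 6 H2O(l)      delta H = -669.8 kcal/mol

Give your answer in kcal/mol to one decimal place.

eq. 1 × 2: (2)·(-372.8) = -745.6 kcal/mol
eq. 2 × 2: (2)·(-20.2) = -40.4 kcal/mol
eq. 3 × 3: (3)·(-26.4) = -79.2 kcal/mol
eq. 4 reversed: +669.8 kcal/mol
delta H = (-745.6) + (-40.4) + (-79.2) + (+669.8) = -195.4 kcal/mol

delta H = -195.4 kcal/mol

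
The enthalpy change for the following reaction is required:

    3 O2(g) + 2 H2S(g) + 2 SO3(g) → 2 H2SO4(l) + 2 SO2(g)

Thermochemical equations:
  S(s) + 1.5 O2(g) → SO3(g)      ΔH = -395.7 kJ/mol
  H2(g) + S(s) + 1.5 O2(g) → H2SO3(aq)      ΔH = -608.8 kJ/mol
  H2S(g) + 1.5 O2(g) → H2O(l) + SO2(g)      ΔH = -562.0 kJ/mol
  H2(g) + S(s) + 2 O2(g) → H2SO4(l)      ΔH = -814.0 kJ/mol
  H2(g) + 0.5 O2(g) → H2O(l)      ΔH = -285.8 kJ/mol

equation 1 reversed and × 2 (reverse to put SO3(g) on the reactant side; scale by 2 for the 2 SO3(g)): (-2)·(-395.7) = +791.4 kJ/mol
equation 2: not needed (H2SO3(aq) appears nowhere else).
equation 3 × 2 (scale by 2 for the 2 H2S(g)): (2)·(-562.0) = -1124.0 kJ/mol
equation 4 × 2 (×2 to match 2 H2SO4(l) in the target): (2)·(-814.0) = -1628.0 kJ/mol
equation 5 reversed and × 2: (-2)·(-285.8) = +571.6 kJ/mol
Summing the manipulated equations, ΔH = (-2)·(-395.7) + (2)·(-562.0) + (2)·(-814.0) + (-2)·(-285.8) = -1389.0 kJ/mol

ΔH = -1389.0 kJ/mol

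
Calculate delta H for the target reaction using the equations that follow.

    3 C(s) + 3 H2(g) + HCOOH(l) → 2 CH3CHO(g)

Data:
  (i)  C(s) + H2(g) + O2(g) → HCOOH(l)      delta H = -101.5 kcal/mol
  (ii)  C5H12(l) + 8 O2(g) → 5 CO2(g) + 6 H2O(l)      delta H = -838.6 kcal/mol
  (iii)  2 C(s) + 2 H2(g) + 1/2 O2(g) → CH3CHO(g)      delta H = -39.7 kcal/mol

delta H = 22.1 kcal/mol

(i) reversed (reverse to put HCOOH(l) on the reactant side): +101.5 kcal/mol
(ii): not needed (C5H12(l) appears nowhere else).
(iii) × 2 (scale by 2 for the 2 CH3CHO(g)): (2)·(-39.7) = -79.4 kcal/mol
delta H = (+101.5) + (-79.4) = 22.1 kcal/mol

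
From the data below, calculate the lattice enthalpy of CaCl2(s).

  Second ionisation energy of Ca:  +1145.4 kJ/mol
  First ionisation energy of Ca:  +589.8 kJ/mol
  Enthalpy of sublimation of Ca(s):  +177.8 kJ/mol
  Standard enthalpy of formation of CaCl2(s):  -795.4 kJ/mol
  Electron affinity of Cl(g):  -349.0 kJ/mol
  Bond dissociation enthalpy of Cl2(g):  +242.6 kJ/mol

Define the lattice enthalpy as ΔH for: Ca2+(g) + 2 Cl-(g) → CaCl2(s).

ΔHf° = 1·ΔHsub + 1·(ΣIE) + 1·D(Cl2) + 2·EA + U
-795.4 = 1·(+177.8) + 1·(+1735.2) + 1·(+242.6) + 2·(-349.0) + U
U = -795.4 − (+1457.6) = -2253.0 kJ/mol

U = -2253.0 kJ/mol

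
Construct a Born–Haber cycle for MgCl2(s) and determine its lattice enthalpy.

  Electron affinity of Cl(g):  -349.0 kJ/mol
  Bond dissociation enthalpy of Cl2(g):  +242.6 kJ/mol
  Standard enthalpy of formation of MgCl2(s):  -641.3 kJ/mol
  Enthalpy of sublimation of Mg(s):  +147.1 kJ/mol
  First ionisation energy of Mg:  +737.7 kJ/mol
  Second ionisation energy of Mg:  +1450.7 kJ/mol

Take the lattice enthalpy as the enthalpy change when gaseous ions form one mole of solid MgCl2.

ΔHf° = 1·ΔHsub + 1·(ΣIE) + 1·D(Cl2) + 2·EA + U
-641.3 = 1·(+147.1) + 1·(+2188.4) + 1·(+242.6) + 2·(-349.0) + U
U = -641.3 − (+1880.1) = -2521.4 kJ/mol

U = -2521.4 kJ/mol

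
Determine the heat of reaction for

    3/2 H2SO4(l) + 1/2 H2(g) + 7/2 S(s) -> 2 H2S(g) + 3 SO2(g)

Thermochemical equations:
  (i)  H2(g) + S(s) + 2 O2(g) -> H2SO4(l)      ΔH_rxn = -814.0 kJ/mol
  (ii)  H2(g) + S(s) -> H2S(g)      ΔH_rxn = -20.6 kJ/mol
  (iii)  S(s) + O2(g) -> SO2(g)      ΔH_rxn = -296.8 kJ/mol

ΔH_rxn = 289.4 kJ/mol

(i) reversed and × 3/2 (H2SO4(l) must end up as a reactant; ×3/2 to match 3/2 H2SO4(l) in the target): (-3/2)·(-814.0) = +1221.0 kJ/mol
(ii) × 2 (×2 to match 2 H2S(g) in the target): (2)·(-20.6) = -41.2 kJ/mol
(iii) × 3 (scale by 3 for the 3 SO2(g)): (3)·(-296.8) = -890.4 kJ/mol
ΔH_rxn = (+1221.0) + (-41.2) + (-890.4) = 289.4 kJ/mol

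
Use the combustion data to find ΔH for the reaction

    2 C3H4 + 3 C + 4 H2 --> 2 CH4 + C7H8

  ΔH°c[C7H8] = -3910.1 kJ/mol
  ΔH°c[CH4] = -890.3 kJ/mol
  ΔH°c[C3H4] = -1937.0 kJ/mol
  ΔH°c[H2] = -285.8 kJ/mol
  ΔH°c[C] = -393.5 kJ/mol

With combustion enthalpies, reactants minus products:
= [2·(-1937.0) + 3·(-393.5) + 4·(-285.8)] − [2·(-890.3) + 1·(-3910.1)]
= -507.0 kJ/mol

ΔH = -507.0 kJ/mol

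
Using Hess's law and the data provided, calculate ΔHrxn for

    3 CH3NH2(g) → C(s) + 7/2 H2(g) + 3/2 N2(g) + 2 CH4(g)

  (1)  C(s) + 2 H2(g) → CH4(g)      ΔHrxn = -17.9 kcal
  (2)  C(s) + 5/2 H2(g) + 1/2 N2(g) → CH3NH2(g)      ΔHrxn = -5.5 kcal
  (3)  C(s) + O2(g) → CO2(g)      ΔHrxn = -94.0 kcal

(1) × 2 (×2 to match 2 CH4(g) in the target): (2)·(-17.9) = -35.8 kcal
(2) reversed and × 3 (reverse to put CH3NH2(g) on the reactant side; scale by 3 for the 3 CH3NH2(g)): (-3)·(-5.5) = +16.5 kcal
(3): not needed (O2(g) appears nowhere else).
By Hess's law, ΔHrxn = (-35.8) + (+16.5) = -19.3 kcal

ΔHrxn = -19.3 kcal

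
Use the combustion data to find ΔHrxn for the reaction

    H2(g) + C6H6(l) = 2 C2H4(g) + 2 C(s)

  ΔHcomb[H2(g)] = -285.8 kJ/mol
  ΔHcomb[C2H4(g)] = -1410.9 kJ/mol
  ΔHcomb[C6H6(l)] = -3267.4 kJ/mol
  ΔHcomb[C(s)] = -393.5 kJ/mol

Using ΔH = Σ nΔHc°(reactants) − Σ nΔHc°(products):
= [1·(-285.8) + 1·(-3267.4)] − [2·(-1410.9) + 2·(-393.5)]
= 55.6 kJ/mol

ΔHrxn = 55.6 kJ/mol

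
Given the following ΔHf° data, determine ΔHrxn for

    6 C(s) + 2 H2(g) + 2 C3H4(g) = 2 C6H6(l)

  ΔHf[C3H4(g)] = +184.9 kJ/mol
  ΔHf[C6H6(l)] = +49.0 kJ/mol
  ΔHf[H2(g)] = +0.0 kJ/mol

Products: 2·(+49.0) = +98.0
Reactants: 6·(+0.0) + 2·(+0.0) + 2·(+184.9) = +369.8
ΔHrxn = (+98.0) − (+369.8) = -271.8 kJ/mol

ΔHrxn = -271.8 kJ/mol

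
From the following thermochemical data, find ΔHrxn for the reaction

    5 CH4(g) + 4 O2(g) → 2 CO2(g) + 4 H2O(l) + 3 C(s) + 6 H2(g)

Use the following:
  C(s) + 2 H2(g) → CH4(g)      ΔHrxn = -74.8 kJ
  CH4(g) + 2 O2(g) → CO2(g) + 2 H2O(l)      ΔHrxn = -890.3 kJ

equation 1 reversed and × 3 (reverse to put C(s) on the product side; ×3 to match 3 C(s) in the target): (-3)·(-74.8) = +224.4 kJ
equation 2 × 2 (×2 to match 2 CO2(g) in the target): (2)·(-890.3) = -1780.6 kJ
Summing the manipulated equations, ΔHrxn = (+224.4) + (-1780.6) = -1556.2 kJ

ΔHrxn = -1556.2 kJ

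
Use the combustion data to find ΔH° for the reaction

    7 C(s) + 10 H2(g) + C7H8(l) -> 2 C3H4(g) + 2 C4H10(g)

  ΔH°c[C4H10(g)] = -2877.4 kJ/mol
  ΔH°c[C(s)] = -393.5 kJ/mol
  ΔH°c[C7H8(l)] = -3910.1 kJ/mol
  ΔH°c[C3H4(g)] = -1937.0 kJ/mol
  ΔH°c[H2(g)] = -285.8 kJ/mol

ΔH° = 106.2 kJ/mol

With combustion enthalpies, reactants minus products:
= [7·(-393.5) + 10·(-285.8) + 1·(-3910.1)] − [2·(-1937.0) + 2·(-2877.4)]
= 106.2 kJ/mol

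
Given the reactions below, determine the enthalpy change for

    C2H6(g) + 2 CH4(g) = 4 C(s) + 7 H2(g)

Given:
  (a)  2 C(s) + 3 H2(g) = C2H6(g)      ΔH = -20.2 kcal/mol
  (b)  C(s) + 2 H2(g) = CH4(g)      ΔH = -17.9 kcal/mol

(a) reversed (C2H6(g) must end up as a reactant): +20.2 kcal/mol
(b) reversed and × 2 (reverse to put CH4(g) on the reactant side; scale by 2 for the 2 CH4(g)): (-2)·(-17.9) = +35.8 kcal/mol
ΔH = (-1)·(-20.2) + (-2)·(-17.9) = 56.0 kcal/mol

ΔH = 56.0 kcal/mol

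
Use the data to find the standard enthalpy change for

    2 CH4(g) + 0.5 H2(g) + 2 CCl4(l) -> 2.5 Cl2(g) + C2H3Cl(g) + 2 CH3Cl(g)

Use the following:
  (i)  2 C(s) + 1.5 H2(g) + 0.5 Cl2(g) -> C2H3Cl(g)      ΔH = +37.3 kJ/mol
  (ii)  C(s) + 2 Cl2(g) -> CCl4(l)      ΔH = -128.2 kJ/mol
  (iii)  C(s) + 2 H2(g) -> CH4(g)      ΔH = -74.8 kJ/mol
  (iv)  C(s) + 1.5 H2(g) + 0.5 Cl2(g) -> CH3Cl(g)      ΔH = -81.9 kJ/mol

(i) as written: +37.3 kJ/mol
(ii) reversed and × 2: (-2)·(-128.2) = +256.4 kJ/mol
(iii) reversed and × 2: (-2)·(-74.8) = +149.6 kJ/mol
(iv) × 2: (2)·(-81.9) = -163.8 kJ/mol
ΔH = (1)·(+37.3) + (-2)·(-128.2) + (-2)·(-74.8) + (2)·(-81.9) = 279.5 kJ/mol

ΔH = 279.5 kJ/mol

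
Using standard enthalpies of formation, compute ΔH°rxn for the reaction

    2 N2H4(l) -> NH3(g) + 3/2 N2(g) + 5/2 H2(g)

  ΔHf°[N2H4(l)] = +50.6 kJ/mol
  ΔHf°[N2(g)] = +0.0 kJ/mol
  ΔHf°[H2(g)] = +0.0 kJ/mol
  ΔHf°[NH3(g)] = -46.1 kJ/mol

Products: 1·(-46.1) + 3/2·(+0.0) + 5/2·(+0.0) = -46.1
Reactants: 2·(+50.6) = +101.2
ΔH°rxn = (-46.1) − (+101.2) = -147.3 kJ/mol

ΔH°rxn = -147.3 kJ/mol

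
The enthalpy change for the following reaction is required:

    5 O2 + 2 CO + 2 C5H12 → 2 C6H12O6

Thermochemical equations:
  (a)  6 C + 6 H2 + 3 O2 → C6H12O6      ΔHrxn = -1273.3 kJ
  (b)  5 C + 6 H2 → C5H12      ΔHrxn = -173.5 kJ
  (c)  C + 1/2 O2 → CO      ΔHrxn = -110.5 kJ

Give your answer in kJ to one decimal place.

ΔHrxn = -1978.6 kJ

(a) × 2 (×2 to match 2 C6H12O6 in the target): (2)·(-1273.3) = -2546.6 kJ
(b) reversed and × 2 (reverse to put C5H12 on the reactant side; ×2 to match 2 C5H12 in the target): (-2)·(-173.5) = +347.0 kJ
(c) reversed and × 2 (CO must end up as a reactant; ×2 to match 2 CO in the target): (-2)·(-110.5) = +221.0 kJ
ΔHrxn = (2)·(-1273.3) + (-2)·(-173.5) + (-2)·(-110.5) = -1978.6 kJ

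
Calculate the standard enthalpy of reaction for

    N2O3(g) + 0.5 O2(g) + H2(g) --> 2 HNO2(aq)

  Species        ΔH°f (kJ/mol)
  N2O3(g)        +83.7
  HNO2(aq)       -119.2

ΔH° = -322.1 kJ/mol

ΔH°rxn = Σ nΔHf°(products) − Σ nΔHf°(reactants).
Products: 2·(-119.2) = -238.4
Reactants: 1·(+83.7) + 1/2·(+0.0) + 1·(+0.0) = +83.7
ΔH° = (-238.4) − (+83.7) = -322.1 kJ/mol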